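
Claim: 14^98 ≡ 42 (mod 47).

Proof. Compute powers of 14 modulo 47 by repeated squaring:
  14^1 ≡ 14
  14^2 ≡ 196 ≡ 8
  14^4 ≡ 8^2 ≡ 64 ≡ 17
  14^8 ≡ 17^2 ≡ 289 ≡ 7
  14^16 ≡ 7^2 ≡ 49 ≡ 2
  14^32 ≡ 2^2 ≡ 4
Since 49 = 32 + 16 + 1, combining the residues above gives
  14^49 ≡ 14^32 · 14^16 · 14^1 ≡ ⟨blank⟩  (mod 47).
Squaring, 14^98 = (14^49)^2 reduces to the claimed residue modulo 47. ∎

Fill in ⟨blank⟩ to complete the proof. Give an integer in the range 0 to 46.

18

14^32 · 14^16 · 14^1 ≡ 4 · 2 · 14 = 112.
112 mod 47 = 18, so 14^49 ≡ 18 (mod 47).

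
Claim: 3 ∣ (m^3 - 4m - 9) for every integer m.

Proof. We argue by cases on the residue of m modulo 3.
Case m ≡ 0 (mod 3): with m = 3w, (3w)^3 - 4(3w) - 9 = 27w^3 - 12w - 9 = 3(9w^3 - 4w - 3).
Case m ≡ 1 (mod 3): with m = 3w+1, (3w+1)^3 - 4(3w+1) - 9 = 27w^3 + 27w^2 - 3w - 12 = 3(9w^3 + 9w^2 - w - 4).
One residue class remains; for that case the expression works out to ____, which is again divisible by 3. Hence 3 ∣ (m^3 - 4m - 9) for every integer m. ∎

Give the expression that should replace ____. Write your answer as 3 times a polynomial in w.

Only m ≡ 2 (mod 3) is unaccounted for. Put m = 3w+2:
(3w+2)^3 - 4(3w+2) - 9 expands to 27w^3 + 54w^2 + 24w - 9,
and factoring out 3 leaves 3(9w^3 + 18w^2 + 8w - 3).

3(9w^3 + 18w^2 + 8w - 3)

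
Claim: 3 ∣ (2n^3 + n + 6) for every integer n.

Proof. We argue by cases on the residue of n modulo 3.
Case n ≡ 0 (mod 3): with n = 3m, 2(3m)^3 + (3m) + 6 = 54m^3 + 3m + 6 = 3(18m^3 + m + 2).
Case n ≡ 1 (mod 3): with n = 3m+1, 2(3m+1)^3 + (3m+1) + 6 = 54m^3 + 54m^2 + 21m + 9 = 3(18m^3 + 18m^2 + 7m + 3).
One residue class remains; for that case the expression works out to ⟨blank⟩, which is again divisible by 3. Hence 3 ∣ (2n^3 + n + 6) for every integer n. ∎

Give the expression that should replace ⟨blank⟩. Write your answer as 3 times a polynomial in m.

3(18m^3 + 36m^2 + 25m + 8)

The residues treated are {0, 1}, so the missing case is n ≡ 2 (mod 3); write n = 3m+2.
Then 2(3m+2)^3 + (3m+2) + 6 = 54m^3 + 108m^2 + 75m + 24 = 3(18m^3 + 36m^2 + 25m + 8).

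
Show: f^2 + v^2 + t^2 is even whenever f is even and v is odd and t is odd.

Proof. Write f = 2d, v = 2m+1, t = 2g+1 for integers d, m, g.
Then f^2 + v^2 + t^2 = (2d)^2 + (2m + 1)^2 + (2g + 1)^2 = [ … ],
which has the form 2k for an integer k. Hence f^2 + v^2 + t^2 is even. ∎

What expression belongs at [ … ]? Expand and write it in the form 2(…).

Expanding: (2d)^2 + (2m + 1)^2 + (2g + 1)^2 = 4d^2 + 4g^2 + 4g + 4m^2 + 4m + 2.
Every term is even; pulling out the factor of 2 gives 2(2d^2 + 2g^2 + 2g + 2m^2 + 2m + 1).

2(2d^2 + 2g^2 + 2g + 2m^2 + 2m + 1)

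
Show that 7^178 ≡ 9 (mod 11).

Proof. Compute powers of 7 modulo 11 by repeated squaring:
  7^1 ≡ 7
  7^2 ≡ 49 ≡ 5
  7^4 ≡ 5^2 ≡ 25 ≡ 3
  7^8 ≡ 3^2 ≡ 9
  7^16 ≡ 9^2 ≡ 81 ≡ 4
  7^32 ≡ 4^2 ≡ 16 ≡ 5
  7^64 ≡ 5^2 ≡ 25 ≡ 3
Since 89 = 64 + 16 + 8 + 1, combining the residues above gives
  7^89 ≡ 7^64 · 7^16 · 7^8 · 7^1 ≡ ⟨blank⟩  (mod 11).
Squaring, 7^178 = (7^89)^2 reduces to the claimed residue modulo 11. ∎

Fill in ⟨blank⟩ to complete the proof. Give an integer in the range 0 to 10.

7^64 · 7^16 · 7^8 · 7^1 ≡ 3 · 4 · 9 · 7 = 756.
756 mod 11 = 8, so 7^89 ≡ 8 (mod 11).

8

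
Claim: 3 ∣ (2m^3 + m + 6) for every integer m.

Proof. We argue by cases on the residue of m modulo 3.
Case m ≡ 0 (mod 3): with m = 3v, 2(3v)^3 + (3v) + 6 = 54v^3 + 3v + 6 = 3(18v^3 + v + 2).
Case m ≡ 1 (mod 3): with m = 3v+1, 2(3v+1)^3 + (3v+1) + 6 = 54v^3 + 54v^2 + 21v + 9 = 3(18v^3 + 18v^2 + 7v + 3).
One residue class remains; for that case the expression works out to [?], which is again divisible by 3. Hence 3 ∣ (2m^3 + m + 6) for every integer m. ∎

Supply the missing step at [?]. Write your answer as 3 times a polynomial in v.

Only m ≡ 2 (mod 3) is unaccounted for. Put m = 3v+2:
2(3v+2)^3 + (3v+2) + 6 expands to 54v^3 + 108v^2 + 75v + 24,
and factoring out 3 leaves 3(18v^3 + 36v^2 + 25v + 8).

3(18v^3 + 36v^2 + 25v + 8)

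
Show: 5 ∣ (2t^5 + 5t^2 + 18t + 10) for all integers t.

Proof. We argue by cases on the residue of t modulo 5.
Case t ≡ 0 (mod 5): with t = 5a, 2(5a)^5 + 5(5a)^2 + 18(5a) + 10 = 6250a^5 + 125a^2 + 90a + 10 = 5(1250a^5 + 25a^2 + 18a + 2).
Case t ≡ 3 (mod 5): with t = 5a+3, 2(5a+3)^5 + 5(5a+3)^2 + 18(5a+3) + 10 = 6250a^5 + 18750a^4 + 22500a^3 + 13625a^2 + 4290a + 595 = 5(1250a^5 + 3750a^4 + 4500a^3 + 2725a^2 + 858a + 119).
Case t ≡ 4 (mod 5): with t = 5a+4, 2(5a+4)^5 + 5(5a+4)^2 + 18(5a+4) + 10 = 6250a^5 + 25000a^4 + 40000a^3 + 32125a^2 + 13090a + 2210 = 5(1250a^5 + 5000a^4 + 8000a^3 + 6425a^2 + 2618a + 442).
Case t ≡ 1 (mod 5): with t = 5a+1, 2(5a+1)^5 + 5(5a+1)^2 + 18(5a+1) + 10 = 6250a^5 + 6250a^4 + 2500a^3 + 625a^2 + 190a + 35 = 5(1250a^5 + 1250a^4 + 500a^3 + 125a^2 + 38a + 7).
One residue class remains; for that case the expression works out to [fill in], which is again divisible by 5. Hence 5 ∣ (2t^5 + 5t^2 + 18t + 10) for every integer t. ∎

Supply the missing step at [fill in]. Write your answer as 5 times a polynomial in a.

Only t ≡ 2 (mod 5) is unaccounted for. Put t = 5a+2:
2(5a+2)^5 + 5(5a+2)^2 + 18(5a+2) + 10 expands to 6250a^5 + 12500a^4 + 10000a^3 + 4125a^2 + 990a + 130,
and factoring out 5 leaves 5(1250a^5 + 2500a^4 + 2000a^3 + 825a^2 + 198a + 26).

5(1250a^5 + 2500a^4 + 2000a^3 + 825a^2 + 198a + 26)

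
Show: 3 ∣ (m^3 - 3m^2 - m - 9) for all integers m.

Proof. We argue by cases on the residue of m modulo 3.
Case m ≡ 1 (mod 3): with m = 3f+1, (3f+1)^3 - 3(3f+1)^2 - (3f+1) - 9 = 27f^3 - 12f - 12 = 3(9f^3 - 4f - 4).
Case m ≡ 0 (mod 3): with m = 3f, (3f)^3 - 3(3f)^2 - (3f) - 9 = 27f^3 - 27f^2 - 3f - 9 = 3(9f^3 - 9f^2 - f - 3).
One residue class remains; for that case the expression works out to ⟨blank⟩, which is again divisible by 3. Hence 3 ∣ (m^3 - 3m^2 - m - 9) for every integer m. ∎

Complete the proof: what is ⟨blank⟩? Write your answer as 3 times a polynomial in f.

3(9f^3 + 9f^2 - f - 5)

The residues treated are {1, 0}, so the missing case is m ≡ 2 (mod 3); write m = 3f+2.
Then (3f+2)^3 - 3(3f+2)^2 - (3f+2) - 9 = 27f^3 + 27f^2 - 3f - 15 = 3(9f^3 + 9f^2 - f - 5).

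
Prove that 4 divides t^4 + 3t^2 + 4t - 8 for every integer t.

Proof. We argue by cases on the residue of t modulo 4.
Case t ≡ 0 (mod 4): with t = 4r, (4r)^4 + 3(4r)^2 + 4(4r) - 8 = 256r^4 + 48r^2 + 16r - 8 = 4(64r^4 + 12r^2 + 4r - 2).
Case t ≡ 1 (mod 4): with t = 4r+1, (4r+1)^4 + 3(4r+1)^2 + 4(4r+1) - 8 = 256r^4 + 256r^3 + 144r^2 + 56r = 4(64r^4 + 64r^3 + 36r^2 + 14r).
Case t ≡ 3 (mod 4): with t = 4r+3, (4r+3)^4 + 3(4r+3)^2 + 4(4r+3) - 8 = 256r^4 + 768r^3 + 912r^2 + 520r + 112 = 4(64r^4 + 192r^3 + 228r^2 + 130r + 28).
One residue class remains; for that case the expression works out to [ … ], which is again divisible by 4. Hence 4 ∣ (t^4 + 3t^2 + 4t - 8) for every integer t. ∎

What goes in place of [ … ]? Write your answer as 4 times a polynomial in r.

The residues treated are {0, 1, 3}, so the missing case is t ≡ 2 (mod 4); write t = 4r+2.
Then (4r+2)^4 + 3(4r+2)^2 + 4(4r+2) - 8 = 256r^4 + 512r^3 + 432r^2 + 192r + 28 = 4(64r^4 + 128r^3 + 108r^2 + 48r + 7).

4(64r^4 + 128r^3 + 108r^2 + 48r + 7)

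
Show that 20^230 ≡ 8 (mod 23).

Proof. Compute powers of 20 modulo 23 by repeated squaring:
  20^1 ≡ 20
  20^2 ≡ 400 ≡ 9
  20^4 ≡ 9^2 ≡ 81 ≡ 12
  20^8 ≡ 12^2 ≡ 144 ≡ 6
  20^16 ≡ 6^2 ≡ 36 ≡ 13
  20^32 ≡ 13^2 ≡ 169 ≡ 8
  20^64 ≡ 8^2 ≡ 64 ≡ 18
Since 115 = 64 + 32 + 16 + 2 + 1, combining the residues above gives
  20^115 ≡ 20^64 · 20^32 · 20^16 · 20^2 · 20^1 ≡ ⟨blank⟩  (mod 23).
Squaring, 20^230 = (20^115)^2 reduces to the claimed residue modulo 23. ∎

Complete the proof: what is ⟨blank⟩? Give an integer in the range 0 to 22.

Multiply the listed residues: 18 · 8 · 13 · 9 · 20 = 144 → 1872 → 16848 → 336960.
Reducing modulo 23: 336960 = 14650·23 + 10, so 20^115 ≡ 10.

10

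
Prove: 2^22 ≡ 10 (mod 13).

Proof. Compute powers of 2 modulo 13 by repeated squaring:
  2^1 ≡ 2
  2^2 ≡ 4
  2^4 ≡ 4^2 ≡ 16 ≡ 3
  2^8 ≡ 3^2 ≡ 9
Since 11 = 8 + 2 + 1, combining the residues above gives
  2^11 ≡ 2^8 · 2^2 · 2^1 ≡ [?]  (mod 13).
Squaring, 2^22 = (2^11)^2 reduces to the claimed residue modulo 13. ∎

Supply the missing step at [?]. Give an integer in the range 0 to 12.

2^8 · 2^2 · 2^1 ≡ 9 · 4 · 2 = 72.
72 mod 13 = 7, so 2^11 ≡ 7 (mod 13).

7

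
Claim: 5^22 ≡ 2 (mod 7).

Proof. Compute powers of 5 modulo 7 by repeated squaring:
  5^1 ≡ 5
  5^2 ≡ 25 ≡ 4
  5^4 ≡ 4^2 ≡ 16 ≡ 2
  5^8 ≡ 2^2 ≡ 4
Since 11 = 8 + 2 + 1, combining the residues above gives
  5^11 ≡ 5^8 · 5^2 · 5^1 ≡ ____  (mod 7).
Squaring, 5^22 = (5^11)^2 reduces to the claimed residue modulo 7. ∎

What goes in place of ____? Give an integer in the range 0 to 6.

5^8 · 5^2 · 5^1 ≡ 4 · 4 · 5 = 80.
80 mod 7 = 3, so 5^11 ≡ 3 (mod 7).

3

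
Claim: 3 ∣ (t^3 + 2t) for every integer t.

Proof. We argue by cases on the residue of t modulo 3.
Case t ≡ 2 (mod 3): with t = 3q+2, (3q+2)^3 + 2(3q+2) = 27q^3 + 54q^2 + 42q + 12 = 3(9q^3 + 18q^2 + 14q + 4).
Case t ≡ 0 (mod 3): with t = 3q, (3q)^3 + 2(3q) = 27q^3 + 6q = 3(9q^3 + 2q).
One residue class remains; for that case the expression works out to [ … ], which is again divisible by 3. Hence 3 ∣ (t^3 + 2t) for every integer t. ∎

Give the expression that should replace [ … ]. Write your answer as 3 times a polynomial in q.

The residues treated are {2, 0}, so the missing case is t ≡ 1 (mod 3); write t = 3q+1.
Then (3q+1)^3 + 2(3q+1) = 27q^3 + 27q^2 + 15q + 3 = 3(9q^3 + 9q^2 + 5q + 1).

3(9q^3 + 9q^2 + 5q + 1)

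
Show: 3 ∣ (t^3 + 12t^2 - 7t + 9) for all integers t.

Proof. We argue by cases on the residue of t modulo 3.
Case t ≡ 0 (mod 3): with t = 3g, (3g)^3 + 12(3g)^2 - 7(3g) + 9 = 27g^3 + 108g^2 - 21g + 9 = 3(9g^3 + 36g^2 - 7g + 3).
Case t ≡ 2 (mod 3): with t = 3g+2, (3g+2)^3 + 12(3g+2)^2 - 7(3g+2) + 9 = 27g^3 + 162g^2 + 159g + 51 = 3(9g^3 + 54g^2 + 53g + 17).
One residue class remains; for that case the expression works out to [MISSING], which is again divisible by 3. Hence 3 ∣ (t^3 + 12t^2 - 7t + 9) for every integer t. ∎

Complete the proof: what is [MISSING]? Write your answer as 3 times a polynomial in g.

3(9g^3 + 45g^2 + 20g + 5)

The residues treated are {0, 2}, so the missing case is t ≡ 1 (mod 3); write t = 3g+1.
Then (3g+1)^3 + 12(3g+1)^2 - 7(3g+1) + 9 = 27g^3 + 135g^2 + 60g + 15 = 3(9g^3 + 45g^2 + 20g + 5).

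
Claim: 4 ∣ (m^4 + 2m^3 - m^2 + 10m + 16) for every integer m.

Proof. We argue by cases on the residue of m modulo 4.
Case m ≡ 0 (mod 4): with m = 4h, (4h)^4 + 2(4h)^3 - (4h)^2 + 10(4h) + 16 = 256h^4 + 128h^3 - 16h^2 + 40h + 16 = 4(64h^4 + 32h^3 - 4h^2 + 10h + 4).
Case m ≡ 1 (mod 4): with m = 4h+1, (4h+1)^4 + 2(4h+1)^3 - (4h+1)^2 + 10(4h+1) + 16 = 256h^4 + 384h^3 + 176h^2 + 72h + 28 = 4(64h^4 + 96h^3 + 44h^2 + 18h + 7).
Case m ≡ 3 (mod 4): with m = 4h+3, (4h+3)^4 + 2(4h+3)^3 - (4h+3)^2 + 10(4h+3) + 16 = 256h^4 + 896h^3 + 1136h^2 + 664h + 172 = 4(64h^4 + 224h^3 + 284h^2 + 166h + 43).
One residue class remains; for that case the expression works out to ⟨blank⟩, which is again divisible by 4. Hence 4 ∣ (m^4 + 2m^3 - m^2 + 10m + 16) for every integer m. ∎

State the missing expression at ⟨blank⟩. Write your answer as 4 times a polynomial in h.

The residues treated are {0, 1, 3}, so the missing case is m ≡ 2 (mod 4); write m = 4h+2.
Then (4h+2)^4 + 2(4h+2)^3 - (4h+2)^2 + 10(4h+2) + 16 = 256h^4 + 640h^3 + 560h^2 + 248h + 64 = 4(64h^4 + 160h^3 + 140h^2 + 62h + 16).

4(64h^4 + 160h^3 + 140h^2 + 62h + 16)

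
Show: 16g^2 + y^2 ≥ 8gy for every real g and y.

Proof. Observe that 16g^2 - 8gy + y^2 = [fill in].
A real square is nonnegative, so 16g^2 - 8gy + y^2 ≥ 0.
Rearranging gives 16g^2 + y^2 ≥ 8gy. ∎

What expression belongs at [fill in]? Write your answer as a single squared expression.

(4g - y)^2

16g^2 - 8gy + y^2 is a perfect-square trinomial: the outer terms are (4g)^2 and (y)^2, and the cross term is -2·4g·y.
So 16g^2 - 8gy + y^2 = (4g - y)^2 ≥ 0.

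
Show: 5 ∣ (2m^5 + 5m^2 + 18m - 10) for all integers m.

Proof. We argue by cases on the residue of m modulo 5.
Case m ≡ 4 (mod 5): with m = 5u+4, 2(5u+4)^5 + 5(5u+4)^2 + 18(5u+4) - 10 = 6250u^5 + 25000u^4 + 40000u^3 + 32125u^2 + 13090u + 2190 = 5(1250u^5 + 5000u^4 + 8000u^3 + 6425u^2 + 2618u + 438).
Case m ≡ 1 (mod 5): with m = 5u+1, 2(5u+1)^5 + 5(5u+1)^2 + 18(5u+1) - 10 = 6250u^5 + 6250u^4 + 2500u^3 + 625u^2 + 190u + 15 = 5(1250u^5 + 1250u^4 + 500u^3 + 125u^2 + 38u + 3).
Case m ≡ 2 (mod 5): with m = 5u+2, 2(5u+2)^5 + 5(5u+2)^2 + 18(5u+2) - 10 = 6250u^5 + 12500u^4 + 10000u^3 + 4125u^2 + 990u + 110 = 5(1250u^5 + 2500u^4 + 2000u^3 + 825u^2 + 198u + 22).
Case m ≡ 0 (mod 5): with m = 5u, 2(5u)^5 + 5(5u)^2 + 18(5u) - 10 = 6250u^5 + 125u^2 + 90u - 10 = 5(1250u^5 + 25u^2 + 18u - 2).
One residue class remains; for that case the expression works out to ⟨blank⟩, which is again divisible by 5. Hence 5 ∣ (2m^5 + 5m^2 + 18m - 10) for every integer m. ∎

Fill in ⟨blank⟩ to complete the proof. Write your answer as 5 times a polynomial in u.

Only m ≡ 3 (mod 5) is unaccounted for. Put m = 5u+3:
2(5u+3)^5 + 5(5u+3)^2 + 18(5u+3) - 10 expands to 6250u^5 + 18750u^4 + 22500u^3 + 13625u^2 + 4290u + 575,
and factoring out 5 leaves 5(1250u^5 + 3750u^4 + 4500u^3 + 2725u^2 + 858u + 115).

5(1250u^5 + 3750u^4 + 4500u^3 + 2725u^2 + 858u + 115)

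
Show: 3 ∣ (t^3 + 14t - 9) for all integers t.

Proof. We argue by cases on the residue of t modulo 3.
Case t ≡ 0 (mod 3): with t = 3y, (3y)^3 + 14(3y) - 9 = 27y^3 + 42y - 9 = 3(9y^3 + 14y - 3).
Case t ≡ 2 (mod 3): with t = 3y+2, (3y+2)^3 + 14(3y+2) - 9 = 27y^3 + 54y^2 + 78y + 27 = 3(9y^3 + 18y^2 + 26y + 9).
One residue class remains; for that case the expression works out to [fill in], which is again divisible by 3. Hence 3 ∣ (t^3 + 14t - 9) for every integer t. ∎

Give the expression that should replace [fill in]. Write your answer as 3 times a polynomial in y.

3(9y^3 + 9y^2 + 17y + 2)

The residues treated are {0, 2}, so the missing case is t ≡ 1 (mod 3); write t = 3y+1.
Then (3y+1)^3 + 14(3y+1) - 9 = 27y^3 + 27y^2 + 51y + 6 = 3(9y^3 + 9y^2 + 17y + 2).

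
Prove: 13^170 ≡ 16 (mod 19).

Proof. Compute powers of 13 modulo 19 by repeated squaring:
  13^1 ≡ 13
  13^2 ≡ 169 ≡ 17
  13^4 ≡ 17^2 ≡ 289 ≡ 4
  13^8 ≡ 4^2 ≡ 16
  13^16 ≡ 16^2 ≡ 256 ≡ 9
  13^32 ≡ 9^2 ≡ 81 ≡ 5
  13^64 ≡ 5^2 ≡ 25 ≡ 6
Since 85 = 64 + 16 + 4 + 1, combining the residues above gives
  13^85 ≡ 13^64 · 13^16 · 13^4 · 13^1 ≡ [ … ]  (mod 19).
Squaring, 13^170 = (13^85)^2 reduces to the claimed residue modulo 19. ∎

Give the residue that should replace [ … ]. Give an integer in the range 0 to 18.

15

Multiply the listed residues: 6 · 9 · 4 · 13 = 54 → 216 → 2808.
Reducing modulo 19: 2808 = 147·19 + 15, so 13^85 ≡ 15.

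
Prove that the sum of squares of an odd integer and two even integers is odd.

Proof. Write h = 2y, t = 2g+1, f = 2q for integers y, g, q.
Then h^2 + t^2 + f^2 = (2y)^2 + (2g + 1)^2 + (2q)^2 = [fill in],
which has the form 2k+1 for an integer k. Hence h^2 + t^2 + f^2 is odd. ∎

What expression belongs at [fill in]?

2(2g^2 + 2g + 2q^2 + 2y^2) + 1

(2y)^2 + (2g + 1)^2 + (2q)^2 = 4g^2 + 4g + 4q^2 + 4y^2 + 1
= 2(2g^2 + 2g + 2q^2 + 2y^2) + 1.
Since 2g^2 + 2g + 2q^2 + 2y^2 is an integer, the sum of squares is of the form 2k+1 for an integer k.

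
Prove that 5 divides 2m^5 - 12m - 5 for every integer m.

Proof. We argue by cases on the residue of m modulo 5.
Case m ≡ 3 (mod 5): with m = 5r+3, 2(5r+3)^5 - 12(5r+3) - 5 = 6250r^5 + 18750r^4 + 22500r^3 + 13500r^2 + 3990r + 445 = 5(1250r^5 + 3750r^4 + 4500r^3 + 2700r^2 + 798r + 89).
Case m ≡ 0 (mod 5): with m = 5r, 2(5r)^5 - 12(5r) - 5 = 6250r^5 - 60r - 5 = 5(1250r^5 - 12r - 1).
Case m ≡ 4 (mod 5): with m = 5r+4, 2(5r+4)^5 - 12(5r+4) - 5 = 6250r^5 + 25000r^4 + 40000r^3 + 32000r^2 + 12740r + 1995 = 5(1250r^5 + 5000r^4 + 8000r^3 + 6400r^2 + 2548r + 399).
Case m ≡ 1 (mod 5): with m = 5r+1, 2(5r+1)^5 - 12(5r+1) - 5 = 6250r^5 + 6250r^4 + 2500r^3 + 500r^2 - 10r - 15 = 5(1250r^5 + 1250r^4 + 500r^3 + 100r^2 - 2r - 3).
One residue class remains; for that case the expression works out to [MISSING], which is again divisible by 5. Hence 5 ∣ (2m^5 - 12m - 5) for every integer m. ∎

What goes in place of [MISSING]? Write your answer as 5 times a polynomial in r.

The residues treated are {3, 0, 4, 1}, so the missing case is m ≡ 2 (mod 5); write m = 5r+2.
Then 2(5r+2)^5 - 12(5r+2) - 5 = 6250r^5 + 12500r^4 + 10000r^3 + 4000r^2 + 740r + 35 = 5(1250r^5 + 2500r^4 + 2000r^3 + 800r^2 + 148r + 7).

5(1250r^5 + 2500r^4 + 2000r^3 + 800r^2 + 148r + 7)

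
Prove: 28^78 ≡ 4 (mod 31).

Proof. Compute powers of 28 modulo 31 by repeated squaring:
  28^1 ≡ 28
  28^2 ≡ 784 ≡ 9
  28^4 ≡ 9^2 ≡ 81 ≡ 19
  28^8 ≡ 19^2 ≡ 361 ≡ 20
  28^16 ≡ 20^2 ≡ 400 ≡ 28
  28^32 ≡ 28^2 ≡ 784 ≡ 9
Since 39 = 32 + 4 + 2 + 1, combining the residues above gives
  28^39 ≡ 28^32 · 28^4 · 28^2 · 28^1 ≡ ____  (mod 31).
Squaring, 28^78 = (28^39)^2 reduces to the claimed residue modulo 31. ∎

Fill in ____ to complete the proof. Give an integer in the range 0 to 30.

Multiply the listed residues: 9 · 19 · 9 · 28 = 171 → 1539 → 43092.
Reducing modulo 31: 43092 = 1390·31 + 2, so 28^39 ≡ 2.

2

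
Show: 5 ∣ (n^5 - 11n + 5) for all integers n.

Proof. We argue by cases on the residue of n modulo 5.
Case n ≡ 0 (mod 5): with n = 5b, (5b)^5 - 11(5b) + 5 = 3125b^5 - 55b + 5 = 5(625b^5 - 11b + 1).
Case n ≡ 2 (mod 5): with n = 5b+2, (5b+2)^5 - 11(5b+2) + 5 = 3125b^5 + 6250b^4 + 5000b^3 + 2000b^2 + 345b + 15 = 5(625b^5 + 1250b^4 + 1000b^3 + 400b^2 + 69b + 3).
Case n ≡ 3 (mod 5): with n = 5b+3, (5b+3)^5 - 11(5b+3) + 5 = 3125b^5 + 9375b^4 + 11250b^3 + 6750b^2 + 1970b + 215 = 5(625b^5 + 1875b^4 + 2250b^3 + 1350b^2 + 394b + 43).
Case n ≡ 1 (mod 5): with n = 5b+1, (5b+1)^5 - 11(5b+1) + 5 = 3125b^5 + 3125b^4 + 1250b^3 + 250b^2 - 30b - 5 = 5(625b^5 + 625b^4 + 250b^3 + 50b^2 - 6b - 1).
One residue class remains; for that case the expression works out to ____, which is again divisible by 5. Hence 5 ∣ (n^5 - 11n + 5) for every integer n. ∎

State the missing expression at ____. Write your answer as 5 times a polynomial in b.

Only n ≡ 4 (mod 5) is unaccounted for. Put n = 5b+4:
(5b+4)^5 - 11(5b+4) + 5 expands to 3125b^5 + 12500b^4 + 20000b^3 + 16000b^2 + 6345b + 985,
and factoring out 5 leaves 5(625b^5 + 2500b^4 + 4000b^3 + 3200b^2 + 1269b + 197).

5(625b^5 + 2500b^4 + 4000b^3 + 3200b^2 + 1269b + 197)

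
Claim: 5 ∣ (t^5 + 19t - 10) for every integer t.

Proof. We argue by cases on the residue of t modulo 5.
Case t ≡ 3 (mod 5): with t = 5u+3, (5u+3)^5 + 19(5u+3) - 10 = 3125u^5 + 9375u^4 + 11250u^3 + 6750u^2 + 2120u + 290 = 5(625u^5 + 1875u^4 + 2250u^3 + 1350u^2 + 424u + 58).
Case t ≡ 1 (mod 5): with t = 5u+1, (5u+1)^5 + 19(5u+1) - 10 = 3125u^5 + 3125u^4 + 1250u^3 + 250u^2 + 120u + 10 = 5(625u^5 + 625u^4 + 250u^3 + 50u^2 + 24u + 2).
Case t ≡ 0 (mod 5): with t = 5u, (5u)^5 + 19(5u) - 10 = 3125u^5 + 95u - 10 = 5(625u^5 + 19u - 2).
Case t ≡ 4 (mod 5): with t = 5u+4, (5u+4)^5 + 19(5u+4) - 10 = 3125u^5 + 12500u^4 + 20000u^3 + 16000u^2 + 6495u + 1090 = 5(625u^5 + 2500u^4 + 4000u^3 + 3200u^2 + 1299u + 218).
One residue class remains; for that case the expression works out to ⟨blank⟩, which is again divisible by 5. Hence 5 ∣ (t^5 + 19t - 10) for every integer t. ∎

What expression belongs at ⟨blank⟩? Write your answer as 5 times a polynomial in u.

The residues treated are {3, 1, 0, 4}, so the missing case is t ≡ 2 (mod 5); write t = 5u+2.
Then (5u+2)^5 + 19(5u+2) - 10 = 3125u^5 + 6250u^4 + 5000u^3 + 2000u^2 + 495u + 60 = 5(625u^5 + 1250u^4 + 1000u^3 + 400u^2 + 99u + 12).

5(625u^5 + 1250u^4 + 1000u^3 + 400u^2 + 99u + 12)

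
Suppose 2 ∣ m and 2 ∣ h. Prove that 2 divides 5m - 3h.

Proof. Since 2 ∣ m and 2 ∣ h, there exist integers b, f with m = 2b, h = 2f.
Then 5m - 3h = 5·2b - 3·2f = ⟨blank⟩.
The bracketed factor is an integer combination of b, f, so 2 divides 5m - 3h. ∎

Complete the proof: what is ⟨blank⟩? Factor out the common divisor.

Pull the common 2 out of every term: 5·2b - 3·2f = 2(5b - 3f).
5b - 3f is an integer, which exhibits the divisibility.

2(5b - 3f)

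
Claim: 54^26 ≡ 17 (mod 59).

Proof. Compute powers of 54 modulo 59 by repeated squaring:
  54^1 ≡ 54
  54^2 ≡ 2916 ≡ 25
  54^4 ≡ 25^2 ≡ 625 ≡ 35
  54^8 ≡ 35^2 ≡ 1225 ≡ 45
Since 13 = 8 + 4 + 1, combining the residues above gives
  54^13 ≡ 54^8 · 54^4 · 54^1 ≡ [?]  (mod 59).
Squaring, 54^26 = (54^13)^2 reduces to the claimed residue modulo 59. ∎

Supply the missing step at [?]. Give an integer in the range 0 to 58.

31

Multiply the listed residues: 45 · 35 · 54 = 1575 → 85050.
Reducing modulo 59: 85050 = 1441·59 + 31, so 54^13 ≡ 31.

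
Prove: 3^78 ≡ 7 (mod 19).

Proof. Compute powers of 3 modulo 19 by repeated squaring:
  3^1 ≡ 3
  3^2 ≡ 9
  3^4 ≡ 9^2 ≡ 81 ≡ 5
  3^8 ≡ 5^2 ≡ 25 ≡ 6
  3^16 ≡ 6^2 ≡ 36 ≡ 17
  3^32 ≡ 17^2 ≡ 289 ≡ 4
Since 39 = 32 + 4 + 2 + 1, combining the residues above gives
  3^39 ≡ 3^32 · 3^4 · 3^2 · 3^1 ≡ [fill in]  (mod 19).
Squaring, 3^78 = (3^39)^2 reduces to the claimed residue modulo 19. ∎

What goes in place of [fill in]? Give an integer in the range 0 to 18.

8

Multiply the listed residues: 4 · 5 · 9 · 3 = 20 → 180 → 540.
Reducing modulo 19: 540 = 28·19 + 8, so 3^39 ≡ 8.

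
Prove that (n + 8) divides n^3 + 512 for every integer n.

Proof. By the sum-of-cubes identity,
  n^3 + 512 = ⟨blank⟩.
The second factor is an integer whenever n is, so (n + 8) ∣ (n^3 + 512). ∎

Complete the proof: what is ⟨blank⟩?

a^3 + b^3 = (a + b)(a^2 - ab + b^2). With a = n, b = 8:
n^3 + 512 = (n + 8)(n^2 - 8n + 64).

(n + 8)(n^2 - 8n + 64)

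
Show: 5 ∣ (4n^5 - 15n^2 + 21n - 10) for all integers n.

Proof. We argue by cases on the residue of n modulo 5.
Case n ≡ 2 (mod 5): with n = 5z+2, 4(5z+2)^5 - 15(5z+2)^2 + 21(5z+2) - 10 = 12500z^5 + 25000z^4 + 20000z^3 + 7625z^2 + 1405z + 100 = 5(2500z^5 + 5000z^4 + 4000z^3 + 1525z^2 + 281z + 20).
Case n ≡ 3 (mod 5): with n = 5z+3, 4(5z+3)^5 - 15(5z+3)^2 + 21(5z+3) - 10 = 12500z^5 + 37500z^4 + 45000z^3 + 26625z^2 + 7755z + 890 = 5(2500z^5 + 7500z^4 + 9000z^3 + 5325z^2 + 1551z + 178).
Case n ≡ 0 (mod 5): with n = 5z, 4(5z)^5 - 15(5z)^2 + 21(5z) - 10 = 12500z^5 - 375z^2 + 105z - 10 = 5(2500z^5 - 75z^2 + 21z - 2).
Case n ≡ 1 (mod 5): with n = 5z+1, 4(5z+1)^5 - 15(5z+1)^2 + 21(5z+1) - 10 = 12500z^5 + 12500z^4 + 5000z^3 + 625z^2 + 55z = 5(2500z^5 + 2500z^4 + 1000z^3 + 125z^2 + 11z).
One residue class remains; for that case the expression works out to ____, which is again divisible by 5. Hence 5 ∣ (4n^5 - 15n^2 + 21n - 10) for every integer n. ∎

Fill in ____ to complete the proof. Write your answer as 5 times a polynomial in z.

Only n ≡ 4 (mod 5) is unaccounted for. Put n = 5z+4:
4(5z+4)^5 - 15(5z+4)^2 + 21(5z+4) - 10 expands to 12500z^5 + 50000z^4 + 80000z^3 + 63625z^2 + 25105z + 3930,
and factoring out 5 leaves 5(2500z^5 + 10000z^4 + 16000z^3 + 12725z^2 + 5021z + 786).

5(2500z^5 + 10000z^4 + 16000z^3 + 12725z^2 + 5021z + 786)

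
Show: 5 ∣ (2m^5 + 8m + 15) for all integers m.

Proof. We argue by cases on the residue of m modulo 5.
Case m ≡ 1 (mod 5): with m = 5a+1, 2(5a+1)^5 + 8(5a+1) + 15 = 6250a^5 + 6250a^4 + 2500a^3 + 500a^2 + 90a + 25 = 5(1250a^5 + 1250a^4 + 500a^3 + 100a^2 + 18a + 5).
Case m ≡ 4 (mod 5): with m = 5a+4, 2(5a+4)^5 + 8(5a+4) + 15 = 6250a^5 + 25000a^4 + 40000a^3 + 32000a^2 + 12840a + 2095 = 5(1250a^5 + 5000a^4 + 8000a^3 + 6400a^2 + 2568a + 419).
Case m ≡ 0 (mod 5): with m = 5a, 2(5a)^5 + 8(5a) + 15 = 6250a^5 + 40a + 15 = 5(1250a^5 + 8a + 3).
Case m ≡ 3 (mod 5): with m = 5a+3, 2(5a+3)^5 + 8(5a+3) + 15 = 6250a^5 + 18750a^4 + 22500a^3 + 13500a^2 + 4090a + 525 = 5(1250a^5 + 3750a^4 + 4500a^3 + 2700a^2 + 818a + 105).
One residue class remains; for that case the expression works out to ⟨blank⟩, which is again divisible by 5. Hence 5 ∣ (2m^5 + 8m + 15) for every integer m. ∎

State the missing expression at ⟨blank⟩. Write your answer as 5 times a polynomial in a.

5(1250a^5 + 2500a^4 + 2000a^3 + 800a^2 + 168a + 19)

The residues treated are {1, 4, 0, 3}, so the missing case is m ≡ 2 (mod 5); write m = 5a+2.
Then 2(5a+2)^5 + 8(5a+2) + 15 = 6250a^5 + 12500a^4 + 10000a^3 + 4000a^2 + 840a + 95 = 5(1250a^5 + 2500a^4 + 2000a^3 + 800a^2 + 168a + 19).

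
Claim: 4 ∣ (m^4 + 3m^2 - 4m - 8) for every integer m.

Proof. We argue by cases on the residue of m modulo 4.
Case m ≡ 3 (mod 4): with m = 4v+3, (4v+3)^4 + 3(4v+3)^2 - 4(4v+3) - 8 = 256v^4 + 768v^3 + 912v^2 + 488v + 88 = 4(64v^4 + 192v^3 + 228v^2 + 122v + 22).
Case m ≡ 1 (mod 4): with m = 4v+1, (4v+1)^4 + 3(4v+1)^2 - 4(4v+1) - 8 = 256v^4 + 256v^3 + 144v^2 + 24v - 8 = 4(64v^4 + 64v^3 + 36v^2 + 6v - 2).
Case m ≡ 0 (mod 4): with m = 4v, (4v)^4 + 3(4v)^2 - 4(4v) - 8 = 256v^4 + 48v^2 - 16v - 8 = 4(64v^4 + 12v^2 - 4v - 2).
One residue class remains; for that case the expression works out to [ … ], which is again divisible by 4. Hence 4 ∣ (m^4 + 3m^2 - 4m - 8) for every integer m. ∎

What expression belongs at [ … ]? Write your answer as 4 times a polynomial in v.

Only m ≡ 2 (mod 4) is unaccounted for. Put m = 4v+2:
(4v+2)^4 + 3(4v+2)^2 - 4(4v+2) - 8 expands to 256v^4 + 512v^3 + 432v^2 + 160v + 12,
and factoring out 4 leaves 4(64v^4 + 128v^3 + 108v^2 + 40v + 3).

4(64v^4 + 128v^3 + 108v^2 + 40v + 3)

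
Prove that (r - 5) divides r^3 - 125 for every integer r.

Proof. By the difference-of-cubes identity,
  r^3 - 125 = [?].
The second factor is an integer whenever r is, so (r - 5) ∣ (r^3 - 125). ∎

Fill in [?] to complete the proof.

Polynomial division of r^3 - 125 by r - 5 leaves remainder 0 and quotient r^2 + 5r + 25.
Hence r^3 - 125 = (r - 5)(r^2 + 5r + 25).

(r - 5)(r^2 + 5r + 25)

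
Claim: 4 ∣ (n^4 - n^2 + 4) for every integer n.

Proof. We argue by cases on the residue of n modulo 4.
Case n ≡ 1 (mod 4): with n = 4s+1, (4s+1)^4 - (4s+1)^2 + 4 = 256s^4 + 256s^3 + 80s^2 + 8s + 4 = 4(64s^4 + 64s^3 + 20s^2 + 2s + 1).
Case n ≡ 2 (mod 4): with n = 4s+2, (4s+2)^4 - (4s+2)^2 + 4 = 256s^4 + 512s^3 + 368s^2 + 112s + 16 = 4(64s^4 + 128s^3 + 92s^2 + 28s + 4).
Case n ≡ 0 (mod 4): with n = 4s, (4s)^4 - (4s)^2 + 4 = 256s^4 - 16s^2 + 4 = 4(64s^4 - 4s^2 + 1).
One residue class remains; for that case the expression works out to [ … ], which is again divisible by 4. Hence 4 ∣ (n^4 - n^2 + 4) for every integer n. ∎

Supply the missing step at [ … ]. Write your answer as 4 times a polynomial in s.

4(64s^4 + 192s^3 + 212s^2 + 102s + 19)

The residues treated are {1, 2, 0}, so the missing case is n ≡ 3 (mod 4); write n = 4s+3.
Then (4s+3)^4 - (4s+3)^2 + 4 = 256s^4 + 768s^3 + 848s^2 + 408s + 76 = 4(64s^4 + 192s^3 + 212s^2 + 102s + 19).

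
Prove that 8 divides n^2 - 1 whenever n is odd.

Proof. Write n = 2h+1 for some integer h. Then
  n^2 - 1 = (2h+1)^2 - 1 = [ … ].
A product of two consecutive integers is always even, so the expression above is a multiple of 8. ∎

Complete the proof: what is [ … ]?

(2h+1)^2 - 1 = 4h^2 + 4h + 1 - 1 = 4h^2 + 4h = 4h(h+1).
Since h and h+1 are consecutive, h(h+1) is even, and 4·(even) is a multiple of 8.

4h(h + 1)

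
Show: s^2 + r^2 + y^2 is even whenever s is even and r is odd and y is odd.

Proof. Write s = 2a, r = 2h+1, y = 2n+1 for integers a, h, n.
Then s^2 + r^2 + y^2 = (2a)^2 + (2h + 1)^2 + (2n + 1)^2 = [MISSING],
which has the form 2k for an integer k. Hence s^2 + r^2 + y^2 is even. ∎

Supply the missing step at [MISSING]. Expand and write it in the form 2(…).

2(2a^2 + 2h^2 + 2h + 2n^2 + 2n + 1)

Expanding: (2a)^2 + (2h + 1)^2 + (2n + 1)^2 = 4a^2 + 4h^2 + 4h + 4n^2 + 4n + 2.
Every term is even; pulling out the factor of 2 gives 2(2a^2 + 2h^2 + 2h + 2n^2 + 2n + 1).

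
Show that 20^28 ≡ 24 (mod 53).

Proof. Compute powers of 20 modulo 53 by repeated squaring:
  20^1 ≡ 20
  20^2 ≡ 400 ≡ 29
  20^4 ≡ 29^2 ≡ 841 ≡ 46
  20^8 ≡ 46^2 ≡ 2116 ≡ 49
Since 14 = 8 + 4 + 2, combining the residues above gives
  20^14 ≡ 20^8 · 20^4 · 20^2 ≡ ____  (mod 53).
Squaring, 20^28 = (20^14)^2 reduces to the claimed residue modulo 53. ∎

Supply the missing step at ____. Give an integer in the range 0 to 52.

17

Multiply the listed residues: 49 · 46 · 29 = 2254 → 65366.
Reducing modulo 53: 65366 = 1233·53 + 17, so 20^14 ≡ 17.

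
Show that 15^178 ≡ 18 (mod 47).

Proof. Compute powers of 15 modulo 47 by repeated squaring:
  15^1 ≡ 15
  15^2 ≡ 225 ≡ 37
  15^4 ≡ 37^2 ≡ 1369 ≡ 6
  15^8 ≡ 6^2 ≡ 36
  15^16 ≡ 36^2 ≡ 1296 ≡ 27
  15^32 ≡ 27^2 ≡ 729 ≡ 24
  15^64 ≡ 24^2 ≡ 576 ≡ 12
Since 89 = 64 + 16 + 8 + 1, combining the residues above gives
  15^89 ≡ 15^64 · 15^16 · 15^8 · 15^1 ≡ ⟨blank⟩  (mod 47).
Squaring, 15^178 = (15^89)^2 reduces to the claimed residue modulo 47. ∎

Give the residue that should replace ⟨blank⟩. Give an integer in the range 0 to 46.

15^64 · 15^16 · 15^8 · 15^1 ≡ 12 · 27 · 36 · 15 = 174960.
174960 mod 47 = 26, so 15^89 ≡ 26 (mod 47).

26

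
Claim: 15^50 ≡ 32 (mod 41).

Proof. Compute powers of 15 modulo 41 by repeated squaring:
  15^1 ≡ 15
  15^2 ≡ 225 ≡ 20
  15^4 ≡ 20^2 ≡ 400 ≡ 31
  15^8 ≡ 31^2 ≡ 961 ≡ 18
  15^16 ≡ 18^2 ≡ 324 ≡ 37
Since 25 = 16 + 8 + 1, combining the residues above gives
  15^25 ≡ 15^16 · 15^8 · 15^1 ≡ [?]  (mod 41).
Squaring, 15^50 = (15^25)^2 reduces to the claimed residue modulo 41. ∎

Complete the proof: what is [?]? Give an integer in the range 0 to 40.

Multiply the listed residues: 37 · 18 · 15 = 666 → 9990.
Reducing modulo 41: 9990 = 243·41 + 27, so 15^25 ≡ 27.

27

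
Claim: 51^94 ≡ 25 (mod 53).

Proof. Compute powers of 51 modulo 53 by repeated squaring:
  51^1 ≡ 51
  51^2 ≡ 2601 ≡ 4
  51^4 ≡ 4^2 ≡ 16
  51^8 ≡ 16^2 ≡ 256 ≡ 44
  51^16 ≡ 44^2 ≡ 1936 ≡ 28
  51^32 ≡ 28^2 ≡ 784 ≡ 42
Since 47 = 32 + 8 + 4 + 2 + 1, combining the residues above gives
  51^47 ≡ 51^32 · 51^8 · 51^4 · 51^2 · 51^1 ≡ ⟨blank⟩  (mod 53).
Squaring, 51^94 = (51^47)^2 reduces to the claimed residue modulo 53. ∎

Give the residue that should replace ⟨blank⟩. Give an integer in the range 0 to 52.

48

51^32 · 51^8 · 51^4 · 51^2 · 51^1 ≡ 42 · 44 · 16 · 4 · 51 = 6031872.
6031872 mod 53 = 48, so 51^47 ≡ 48 (mod 53).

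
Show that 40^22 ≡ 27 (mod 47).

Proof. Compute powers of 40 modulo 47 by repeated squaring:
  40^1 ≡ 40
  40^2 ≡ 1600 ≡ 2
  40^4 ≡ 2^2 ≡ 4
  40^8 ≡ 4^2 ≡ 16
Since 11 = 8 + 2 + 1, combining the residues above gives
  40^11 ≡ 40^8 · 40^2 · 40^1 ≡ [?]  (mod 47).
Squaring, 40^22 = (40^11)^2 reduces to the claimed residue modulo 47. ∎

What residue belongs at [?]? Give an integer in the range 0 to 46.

40^8 · 40^2 · 40^1 ≡ 16 · 2 · 40 = 1280.
1280 mod 47 = 11, so 40^11 ≡ 11 (mod 47).

11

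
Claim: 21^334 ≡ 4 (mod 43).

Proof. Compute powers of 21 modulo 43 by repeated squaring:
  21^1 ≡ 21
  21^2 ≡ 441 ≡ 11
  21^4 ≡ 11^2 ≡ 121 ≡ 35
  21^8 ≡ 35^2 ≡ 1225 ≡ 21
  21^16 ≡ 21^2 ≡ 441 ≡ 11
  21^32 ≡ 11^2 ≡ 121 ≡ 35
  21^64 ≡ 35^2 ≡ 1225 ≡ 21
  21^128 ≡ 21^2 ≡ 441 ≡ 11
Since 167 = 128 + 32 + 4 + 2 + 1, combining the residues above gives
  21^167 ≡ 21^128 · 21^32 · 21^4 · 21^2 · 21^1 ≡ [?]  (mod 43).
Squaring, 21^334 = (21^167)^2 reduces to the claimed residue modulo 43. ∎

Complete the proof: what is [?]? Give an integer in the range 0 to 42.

Multiply the listed residues: 11 · 35 · 35 · 11 · 21 = 385 → 13475 → 148225 → 3112725.
Reducing modulo 43: 3112725 = 72388·43 + 41, so 21^167 ≡ 41.

41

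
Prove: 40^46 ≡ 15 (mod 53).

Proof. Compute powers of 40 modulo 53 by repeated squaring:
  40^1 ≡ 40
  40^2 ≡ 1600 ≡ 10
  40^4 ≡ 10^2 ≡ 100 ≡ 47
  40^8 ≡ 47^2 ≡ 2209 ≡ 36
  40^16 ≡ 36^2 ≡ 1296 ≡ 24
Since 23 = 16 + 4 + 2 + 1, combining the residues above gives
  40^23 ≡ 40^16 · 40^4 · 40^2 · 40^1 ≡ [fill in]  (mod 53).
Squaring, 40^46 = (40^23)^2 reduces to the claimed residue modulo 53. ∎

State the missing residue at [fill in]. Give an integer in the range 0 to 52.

40^16 · 40^4 · 40^2 · 40^1 ≡ 24 · 47 · 10 · 40 = 451200.
451200 mod 53 = 11, so 40^23 ≡ 11 (mod 53).

11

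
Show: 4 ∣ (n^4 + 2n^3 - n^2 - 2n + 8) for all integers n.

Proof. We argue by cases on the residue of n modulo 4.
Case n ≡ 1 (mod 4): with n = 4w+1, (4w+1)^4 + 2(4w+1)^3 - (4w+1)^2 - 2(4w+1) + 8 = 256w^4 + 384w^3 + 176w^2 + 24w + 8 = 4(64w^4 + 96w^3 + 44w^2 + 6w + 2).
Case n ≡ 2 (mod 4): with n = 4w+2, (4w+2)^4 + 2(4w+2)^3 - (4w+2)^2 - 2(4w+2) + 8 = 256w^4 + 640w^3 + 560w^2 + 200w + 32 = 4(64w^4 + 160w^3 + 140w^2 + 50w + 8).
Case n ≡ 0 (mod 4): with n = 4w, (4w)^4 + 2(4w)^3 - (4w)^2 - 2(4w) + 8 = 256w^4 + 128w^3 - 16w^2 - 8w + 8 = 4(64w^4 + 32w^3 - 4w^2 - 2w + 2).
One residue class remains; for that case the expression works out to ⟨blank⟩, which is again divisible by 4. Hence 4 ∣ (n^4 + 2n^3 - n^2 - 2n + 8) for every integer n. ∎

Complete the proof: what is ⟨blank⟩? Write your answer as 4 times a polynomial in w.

Only n ≡ 3 (mod 4) is unaccounted for. Put n = 4w+3:
(4w+3)^4 + 2(4w+3)^3 - (4w+3)^2 - 2(4w+3) + 8 expands to 256w^4 + 896w^3 + 1136w^2 + 616w + 128,
and factoring out 4 leaves 4(64w^4 + 224w^3 + 284w^2 + 154w + 32).

4(64w^4 + 224w^3 + 284w^2 + 154w + 32)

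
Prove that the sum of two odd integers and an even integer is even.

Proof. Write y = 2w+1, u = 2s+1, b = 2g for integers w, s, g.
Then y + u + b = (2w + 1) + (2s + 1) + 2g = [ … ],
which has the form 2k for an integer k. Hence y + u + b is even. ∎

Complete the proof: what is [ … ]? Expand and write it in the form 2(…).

2(g + s + w + 1)

Expanding: (2w + 1) + (2s + 1) + 2g = 2g + 2s + 2w + 2.
Every term is even; pulling out the factor of 2 gives 2(g + s + w + 1).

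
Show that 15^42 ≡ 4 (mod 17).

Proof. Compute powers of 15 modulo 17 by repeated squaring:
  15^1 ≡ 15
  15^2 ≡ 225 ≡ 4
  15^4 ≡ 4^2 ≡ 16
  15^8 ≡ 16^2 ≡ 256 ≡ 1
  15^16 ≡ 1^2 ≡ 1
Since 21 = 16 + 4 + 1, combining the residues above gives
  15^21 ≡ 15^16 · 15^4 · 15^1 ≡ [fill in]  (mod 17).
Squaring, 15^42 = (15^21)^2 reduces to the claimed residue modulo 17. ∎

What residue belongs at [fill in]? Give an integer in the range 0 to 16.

Multiply the listed residues: 1 · 16 · 15 = 16 → 240.
Reducing modulo 17: 240 = 14·17 + 2, so 15^21 ≡ 2.

2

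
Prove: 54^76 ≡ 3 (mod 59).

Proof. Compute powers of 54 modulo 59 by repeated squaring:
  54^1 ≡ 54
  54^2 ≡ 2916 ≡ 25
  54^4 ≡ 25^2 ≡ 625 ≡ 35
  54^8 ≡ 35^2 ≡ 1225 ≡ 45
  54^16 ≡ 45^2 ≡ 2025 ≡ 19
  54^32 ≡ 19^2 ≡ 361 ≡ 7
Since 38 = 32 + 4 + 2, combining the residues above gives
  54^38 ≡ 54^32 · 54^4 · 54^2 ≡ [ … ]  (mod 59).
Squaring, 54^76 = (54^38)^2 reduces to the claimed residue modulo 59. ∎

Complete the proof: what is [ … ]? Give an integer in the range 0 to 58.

48

54^32 · 54^4 · 54^2 ≡ 7 · 35 · 25 = 6125.
6125 mod 59 = 48, so 54^38 ≡ 48 (mod 59).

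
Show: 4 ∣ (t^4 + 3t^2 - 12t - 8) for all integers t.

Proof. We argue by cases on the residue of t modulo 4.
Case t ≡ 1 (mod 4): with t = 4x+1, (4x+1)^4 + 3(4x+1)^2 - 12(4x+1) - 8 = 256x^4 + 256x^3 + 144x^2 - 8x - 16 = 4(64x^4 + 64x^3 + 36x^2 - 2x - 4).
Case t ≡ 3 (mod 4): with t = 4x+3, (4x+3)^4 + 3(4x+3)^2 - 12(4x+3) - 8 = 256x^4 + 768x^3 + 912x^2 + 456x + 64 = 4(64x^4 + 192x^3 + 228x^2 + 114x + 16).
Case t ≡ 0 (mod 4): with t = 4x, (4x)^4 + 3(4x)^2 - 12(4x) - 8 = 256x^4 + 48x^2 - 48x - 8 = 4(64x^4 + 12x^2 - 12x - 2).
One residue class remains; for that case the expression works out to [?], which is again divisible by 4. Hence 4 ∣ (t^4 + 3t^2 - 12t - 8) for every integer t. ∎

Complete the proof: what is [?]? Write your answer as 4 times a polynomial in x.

4(64x^4 + 128x^3 + 108x^2 + 32x - 1)

The residues treated are {1, 3, 0}, so the missing case is t ≡ 2 (mod 4); write t = 4x+2.
Then (4x+2)^4 + 3(4x+2)^2 - 12(4x+2) - 8 = 256x^4 + 512x^3 + 432x^2 + 128x - 4 = 4(64x^4 + 128x^3 + 108x^2 + 32x - 1).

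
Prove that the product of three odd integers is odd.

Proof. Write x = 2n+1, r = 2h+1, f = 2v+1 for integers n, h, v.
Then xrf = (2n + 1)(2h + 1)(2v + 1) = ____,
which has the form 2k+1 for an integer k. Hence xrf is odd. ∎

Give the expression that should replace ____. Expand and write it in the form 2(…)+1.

(2n + 1)(2h + 1)(2v + 1) = 8hnv + 4hn + 4hv + 2h + 4nv + 2n + 2v + 1
= 2(4hnv + 2hn + 2hv + h + 2nv + n + v) + 1.
Since 4hnv + 2hn + 2hv + h + 2nv + n + v is an integer, the product is of the form 2k+1 for an integer k.

2(4hnv + 2hn + 2hv + h + 2nv + n + v) + 1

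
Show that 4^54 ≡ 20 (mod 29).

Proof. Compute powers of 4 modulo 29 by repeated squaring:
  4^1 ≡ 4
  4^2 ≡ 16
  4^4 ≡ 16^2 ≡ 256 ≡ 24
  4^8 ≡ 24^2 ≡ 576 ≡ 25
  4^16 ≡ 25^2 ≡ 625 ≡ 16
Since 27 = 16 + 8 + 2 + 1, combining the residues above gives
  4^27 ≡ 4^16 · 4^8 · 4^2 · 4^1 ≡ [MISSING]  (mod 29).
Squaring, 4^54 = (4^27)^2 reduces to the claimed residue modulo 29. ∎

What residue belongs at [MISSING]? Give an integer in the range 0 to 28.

Multiply the listed residues: 16 · 25 · 16 · 4 = 400 → 6400 → 25600.
Reducing modulo 29: 25600 = 882·29 + 22, so 4^27 ≡ 22.

22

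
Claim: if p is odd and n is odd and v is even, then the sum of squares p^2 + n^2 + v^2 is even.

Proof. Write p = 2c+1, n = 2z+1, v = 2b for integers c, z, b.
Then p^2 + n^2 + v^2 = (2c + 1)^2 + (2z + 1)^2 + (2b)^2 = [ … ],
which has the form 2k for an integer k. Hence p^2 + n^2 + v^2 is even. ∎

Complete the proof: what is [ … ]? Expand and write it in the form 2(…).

2(2b^2 + 2c^2 + 2c + 2z^2 + 2z + 1)

Expanding: (2c + 1)^2 + (2z + 1)^2 + (2b)^2 = 4b^2 + 4c^2 + 4c + 4z^2 + 4z + 2.
Every term is even; pulling out the factor of 2 gives 2(2b^2 + 2c^2 + 2c + 2z^2 + 2z + 1).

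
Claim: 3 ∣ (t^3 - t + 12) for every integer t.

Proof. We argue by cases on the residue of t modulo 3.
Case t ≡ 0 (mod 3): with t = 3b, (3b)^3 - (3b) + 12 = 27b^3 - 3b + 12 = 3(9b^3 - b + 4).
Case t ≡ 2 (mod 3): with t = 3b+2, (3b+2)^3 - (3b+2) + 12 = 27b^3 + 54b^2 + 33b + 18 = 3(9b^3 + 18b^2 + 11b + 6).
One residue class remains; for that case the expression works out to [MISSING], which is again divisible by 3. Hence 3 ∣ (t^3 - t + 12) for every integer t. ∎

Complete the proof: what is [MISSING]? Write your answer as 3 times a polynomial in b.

3(9b^3 + 9b^2 + 2b + 4)

Only t ≡ 1 (mod 3) is unaccounted for. Put t = 3b+1:
(3b+1)^3 - (3b+1) + 12 expands to 27b^3 + 27b^2 + 6b + 12,
and factoring out 3 leaves 3(9b^3 + 9b^2 + 2b + 4).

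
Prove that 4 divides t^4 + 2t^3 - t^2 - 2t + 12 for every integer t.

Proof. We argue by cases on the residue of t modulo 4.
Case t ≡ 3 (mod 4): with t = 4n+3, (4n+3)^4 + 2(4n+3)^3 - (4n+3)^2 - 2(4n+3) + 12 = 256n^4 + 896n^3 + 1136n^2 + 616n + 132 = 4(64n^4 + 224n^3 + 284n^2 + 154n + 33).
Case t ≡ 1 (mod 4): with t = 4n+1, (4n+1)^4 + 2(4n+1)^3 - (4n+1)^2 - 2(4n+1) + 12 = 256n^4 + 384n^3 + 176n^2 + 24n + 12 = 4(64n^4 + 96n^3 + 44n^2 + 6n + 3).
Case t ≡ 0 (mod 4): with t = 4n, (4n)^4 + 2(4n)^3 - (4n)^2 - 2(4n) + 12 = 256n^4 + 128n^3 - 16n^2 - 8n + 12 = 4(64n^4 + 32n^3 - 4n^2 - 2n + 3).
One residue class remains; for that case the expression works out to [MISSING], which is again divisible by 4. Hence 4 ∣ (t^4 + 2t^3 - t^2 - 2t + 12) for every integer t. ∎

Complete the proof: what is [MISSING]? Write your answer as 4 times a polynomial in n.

The residues treated are {3, 1, 0}, so the missing case is t ≡ 2 (mod 4); write t = 4n+2.
Then (4n+2)^4 + 2(4n+2)^3 - (4n+2)^2 - 2(4n+2) + 12 = 256n^4 + 640n^3 + 560n^2 + 200n + 36 = 4(64n^4 + 160n^3 + 140n^2 + 50n + 9).

4(64n^4 + 160n^3 + 140n^2 + 50n + 9)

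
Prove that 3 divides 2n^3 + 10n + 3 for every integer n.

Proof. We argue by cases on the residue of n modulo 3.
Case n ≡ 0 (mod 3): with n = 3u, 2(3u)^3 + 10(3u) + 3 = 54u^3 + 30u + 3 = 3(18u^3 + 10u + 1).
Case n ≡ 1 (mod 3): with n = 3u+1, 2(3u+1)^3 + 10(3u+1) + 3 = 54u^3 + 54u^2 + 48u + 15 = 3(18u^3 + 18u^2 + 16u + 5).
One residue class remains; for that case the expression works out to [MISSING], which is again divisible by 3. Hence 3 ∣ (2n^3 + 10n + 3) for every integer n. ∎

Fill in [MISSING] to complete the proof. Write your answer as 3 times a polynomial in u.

3(18u^3 + 36u^2 + 34u + 13)

Only n ≡ 2 (mod 3) is unaccounted for. Put n = 3u+2:
2(3u+2)^3 + 10(3u+2) + 3 expands to 54u^3 + 108u^2 + 102u + 39,
and factoring out 3 leaves 3(18u^3 + 36u^2 + 34u + 13).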